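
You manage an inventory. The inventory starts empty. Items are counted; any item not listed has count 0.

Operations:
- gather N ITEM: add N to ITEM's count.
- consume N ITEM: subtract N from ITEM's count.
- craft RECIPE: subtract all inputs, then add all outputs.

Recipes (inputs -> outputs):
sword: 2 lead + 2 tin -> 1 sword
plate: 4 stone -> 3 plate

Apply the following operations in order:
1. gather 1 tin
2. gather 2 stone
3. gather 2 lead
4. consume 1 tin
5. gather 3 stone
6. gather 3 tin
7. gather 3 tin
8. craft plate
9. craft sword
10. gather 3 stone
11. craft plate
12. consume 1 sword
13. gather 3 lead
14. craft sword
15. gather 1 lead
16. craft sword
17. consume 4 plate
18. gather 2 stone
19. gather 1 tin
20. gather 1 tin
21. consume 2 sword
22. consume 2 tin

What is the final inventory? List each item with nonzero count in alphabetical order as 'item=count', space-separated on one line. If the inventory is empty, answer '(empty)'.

After 1 (gather 1 tin): tin=1
After 2 (gather 2 stone): stone=2 tin=1
After 3 (gather 2 lead): lead=2 stone=2 tin=1
After 4 (consume 1 tin): lead=2 stone=2
After 5 (gather 3 stone): lead=2 stone=5
After 6 (gather 3 tin): lead=2 stone=5 tin=3
After 7 (gather 3 tin): lead=2 stone=5 tin=6
After 8 (craft plate): lead=2 plate=3 stone=1 tin=6
After 9 (craft sword): plate=3 stone=1 sword=1 tin=4
After 10 (gather 3 stone): plate=3 stone=4 sword=1 tin=4
After 11 (craft plate): plate=6 sword=1 tin=4
After 12 (consume 1 sword): plate=6 tin=4
After 13 (gather 3 lead): lead=3 plate=6 tin=4
After 14 (craft sword): lead=1 plate=6 sword=1 tin=2
After 15 (gather 1 lead): lead=2 plate=6 sword=1 tin=2
After 16 (craft sword): plate=6 sword=2
After 17 (consume 4 plate): plate=2 sword=2
After 18 (gather 2 stone): plate=2 stone=2 sword=2
After 19 (gather 1 tin): plate=2 stone=2 sword=2 tin=1
After 20 (gather 1 tin): plate=2 stone=2 sword=2 tin=2
After 21 (consume 2 sword): plate=2 stone=2 tin=2
After 22 (consume 2 tin): plate=2 stone=2

Answer: plate=2 stone=2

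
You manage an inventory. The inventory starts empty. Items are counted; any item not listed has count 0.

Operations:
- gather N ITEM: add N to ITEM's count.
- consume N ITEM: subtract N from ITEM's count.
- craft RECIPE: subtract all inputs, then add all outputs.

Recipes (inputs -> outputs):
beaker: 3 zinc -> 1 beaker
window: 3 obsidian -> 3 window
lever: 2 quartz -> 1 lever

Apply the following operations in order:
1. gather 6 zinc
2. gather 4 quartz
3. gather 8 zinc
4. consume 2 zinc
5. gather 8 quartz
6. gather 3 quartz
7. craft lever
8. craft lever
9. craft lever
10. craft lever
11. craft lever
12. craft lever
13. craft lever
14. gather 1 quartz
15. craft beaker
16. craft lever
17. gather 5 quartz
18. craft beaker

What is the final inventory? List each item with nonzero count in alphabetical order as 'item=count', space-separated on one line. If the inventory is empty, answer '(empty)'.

Answer: beaker=2 lever=8 quartz=5 zinc=6

Derivation:
After 1 (gather 6 zinc): zinc=6
After 2 (gather 4 quartz): quartz=4 zinc=6
After 3 (gather 8 zinc): quartz=4 zinc=14
After 4 (consume 2 zinc): quartz=4 zinc=12
After 5 (gather 8 quartz): quartz=12 zinc=12
After 6 (gather 3 quartz): quartz=15 zinc=12
After 7 (craft lever): lever=1 quartz=13 zinc=12
After 8 (craft lever): lever=2 quartz=11 zinc=12
After 9 (craft lever): lever=3 quartz=9 zinc=12
After 10 (craft lever): lever=4 quartz=7 zinc=12
After 11 (craft lever): lever=5 quartz=5 zinc=12
After 12 (craft lever): lever=6 quartz=3 zinc=12
After 13 (craft lever): lever=7 quartz=1 zinc=12
After 14 (gather 1 quartz): lever=7 quartz=2 zinc=12
After 15 (craft beaker): beaker=1 lever=7 quartz=2 zinc=9
After 16 (craft lever): beaker=1 lever=8 zinc=9
After 17 (gather 5 quartz): beaker=1 lever=8 quartz=5 zinc=9
After 18 (craft beaker): beaker=2 lever=8 quartz=5 zinc=6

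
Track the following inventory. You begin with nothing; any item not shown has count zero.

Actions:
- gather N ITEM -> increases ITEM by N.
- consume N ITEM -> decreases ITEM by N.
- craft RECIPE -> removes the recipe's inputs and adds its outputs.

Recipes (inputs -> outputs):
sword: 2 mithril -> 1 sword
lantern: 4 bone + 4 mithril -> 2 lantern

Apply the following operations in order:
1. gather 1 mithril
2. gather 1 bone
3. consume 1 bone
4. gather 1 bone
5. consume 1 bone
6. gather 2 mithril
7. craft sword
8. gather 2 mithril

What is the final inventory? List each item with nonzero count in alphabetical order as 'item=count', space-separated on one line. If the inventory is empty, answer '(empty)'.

Answer: mithril=3 sword=1

Derivation:
After 1 (gather 1 mithril): mithril=1
After 2 (gather 1 bone): bone=1 mithril=1
After 3 (consume 1 bone): mithril=1
After 4 (gather 1 bone): bone=1 mithril=1
After 5 (consume 1 bone): mithril=1
After 6 (gather 2 mithril): mithril=3
After 7 (craft sword): mithril=1 sword=1
After 8 (gather 2 mithril): mithril=3 sword=1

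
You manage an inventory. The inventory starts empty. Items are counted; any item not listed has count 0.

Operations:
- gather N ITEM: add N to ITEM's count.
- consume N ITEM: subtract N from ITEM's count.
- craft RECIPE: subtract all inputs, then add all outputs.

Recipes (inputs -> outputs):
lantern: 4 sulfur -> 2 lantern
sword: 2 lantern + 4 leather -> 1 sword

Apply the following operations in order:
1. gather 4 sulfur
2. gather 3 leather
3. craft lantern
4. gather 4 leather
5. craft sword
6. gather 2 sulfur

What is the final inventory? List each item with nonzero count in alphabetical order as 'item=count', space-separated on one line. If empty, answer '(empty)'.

Answer: leather=3 sulfur=2 sword=1

Derivation:
After 1 (gather 4 sulfur): sulfur=4
After 2 (gather 3 leather): leather=3 sulfur=4
After 3 (craft lantern): lantern=2 leather=3
After 4 (gather 4 leather): lantern=2 leather=7
After 5 (craft sword): leather=3 sword=1
After 6 (gather 2 sulfur): leather=3 sulfur=2 sword=1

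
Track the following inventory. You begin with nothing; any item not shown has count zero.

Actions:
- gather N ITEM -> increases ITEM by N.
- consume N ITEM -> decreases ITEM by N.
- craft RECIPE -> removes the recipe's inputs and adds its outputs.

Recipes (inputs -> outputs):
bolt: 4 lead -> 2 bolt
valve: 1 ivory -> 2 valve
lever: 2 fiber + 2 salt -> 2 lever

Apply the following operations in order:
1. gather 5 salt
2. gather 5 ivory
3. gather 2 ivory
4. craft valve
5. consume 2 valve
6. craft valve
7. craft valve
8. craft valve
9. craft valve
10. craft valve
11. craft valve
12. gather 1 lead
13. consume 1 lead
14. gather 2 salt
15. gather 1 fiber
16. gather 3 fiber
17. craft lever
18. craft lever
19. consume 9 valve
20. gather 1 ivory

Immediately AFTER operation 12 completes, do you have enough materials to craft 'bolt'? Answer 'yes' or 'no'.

Answer: no

Derivation:
After 1 (gather 5 salt): salt=5
After 2 (gather 5 ivory): ivory=5 salt=5
After 3 (gather 2 ivory): ivory=7 salt=5
After 4 (craft valve): ivory=6 salt=5 valve=2
After 5 (consume 2 valve): ivory=6 salt=5
After 6 (craft valve): ivory=5 salt=5 valve=2
After 7 (craft valve): ivory=4 salt=5 valve=4
After 8 (craft valve): ivory=3 salt=5 valve=6
After 9 (craft valve): ivory=2 salt=5 valve=8
After 10 (craft valve): ivory=1 salt=5 valve=10
After 11 (craft valve): salt=5 valve=12
After 12 (gather 1 lead): lead=1 salt=5 valve=12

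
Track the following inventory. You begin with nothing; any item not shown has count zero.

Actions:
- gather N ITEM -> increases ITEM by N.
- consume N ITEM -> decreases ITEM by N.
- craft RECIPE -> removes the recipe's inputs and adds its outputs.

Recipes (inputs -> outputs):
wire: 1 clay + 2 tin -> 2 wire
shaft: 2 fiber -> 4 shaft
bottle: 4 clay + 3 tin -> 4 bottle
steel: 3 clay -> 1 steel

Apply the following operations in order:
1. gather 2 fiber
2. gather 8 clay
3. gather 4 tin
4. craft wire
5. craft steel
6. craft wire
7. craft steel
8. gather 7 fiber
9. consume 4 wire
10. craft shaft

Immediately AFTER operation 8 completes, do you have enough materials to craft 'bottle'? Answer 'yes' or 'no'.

After 1 (gather 2 fiber): fiber=2
After 2 (gather 8 clay): clay=8 fiber=2
After 3 (gather 4 tin): clay=8 fiber=2 tin=4
After 4 (craft wire): clay=7 fiber=2 tin=2 wire=2
After 5 (craft steel): clay=4 fiber=2 steel=1 tin=2 wire=2
After 6 (craft wire): clay=3 fiber=2 steel=1 wire=4
After 7 (craft steel): fiber=2 steel=2 wire=4
After 8 (gather 7 fiber): fiber=9 steel=2 wire=4

Answer: no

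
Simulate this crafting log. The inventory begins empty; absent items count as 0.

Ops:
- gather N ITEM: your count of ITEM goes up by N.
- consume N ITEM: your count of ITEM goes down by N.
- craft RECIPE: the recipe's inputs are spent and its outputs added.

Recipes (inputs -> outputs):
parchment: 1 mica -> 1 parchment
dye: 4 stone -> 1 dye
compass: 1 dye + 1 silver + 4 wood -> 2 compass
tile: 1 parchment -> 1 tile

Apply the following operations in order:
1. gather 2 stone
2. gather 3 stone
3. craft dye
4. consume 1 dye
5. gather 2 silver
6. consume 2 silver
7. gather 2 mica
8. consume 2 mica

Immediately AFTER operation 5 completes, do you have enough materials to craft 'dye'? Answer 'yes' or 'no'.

Answer: no

Derivation:
After 1 (gather 2 stone): stone=2
After 2 (gather 3 stone): stone=5
After 3 (craft dye): dye=1 stone=1
After 4 (consume 1 dye): stone=1
After 5 (gather 2 silver): silver=2 stone=1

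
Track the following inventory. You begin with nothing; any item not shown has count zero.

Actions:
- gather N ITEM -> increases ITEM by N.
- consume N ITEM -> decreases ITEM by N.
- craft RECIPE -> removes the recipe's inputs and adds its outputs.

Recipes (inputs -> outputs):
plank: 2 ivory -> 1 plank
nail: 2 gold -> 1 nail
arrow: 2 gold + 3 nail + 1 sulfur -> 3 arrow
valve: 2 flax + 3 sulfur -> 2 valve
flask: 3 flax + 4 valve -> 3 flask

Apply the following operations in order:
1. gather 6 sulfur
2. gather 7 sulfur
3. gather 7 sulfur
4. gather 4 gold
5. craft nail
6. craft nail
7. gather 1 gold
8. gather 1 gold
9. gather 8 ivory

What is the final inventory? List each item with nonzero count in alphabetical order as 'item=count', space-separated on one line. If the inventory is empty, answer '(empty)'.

Answer: gold=2 ivory=8 nail=2 sulfur=20

Derivation:
After 1 (gather 6 sulfur): sulfur=6
After 2 (gather 7 sulfur): sulfur=13
After 3 (gather 7 sulfur): sulfur=20
After 4 (gather 4 gold): gold=4 sulfur=20
After 5 (craft nail): gold=2 nail=1 sulfur=20
After 6 (craft nail): nail=2 sulfur=20
After 7 (gather 1 gold): gold=1 nail=2 sulfur=20
After 8 (gather 1 gold): gold=2 nail=2 sulfur=20
After 9 (gather 8 ivory): gold=2 ivory=8 nail=2 sulfur=20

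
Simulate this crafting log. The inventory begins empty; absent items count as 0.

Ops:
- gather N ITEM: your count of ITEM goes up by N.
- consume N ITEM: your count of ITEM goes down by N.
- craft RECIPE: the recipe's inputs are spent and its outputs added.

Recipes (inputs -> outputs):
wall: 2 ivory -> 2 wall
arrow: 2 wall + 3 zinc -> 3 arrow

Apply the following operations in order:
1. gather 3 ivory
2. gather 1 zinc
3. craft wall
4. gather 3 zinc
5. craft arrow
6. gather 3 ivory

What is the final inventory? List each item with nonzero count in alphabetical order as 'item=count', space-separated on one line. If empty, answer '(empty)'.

After 1 (gather 3 ivory): ivory=3
After 2 (gather 1 zinc): ivory=3 zinc=1
After 3 (craft wall): ivory=1 wall=2 zinc=1
After 4 (gather 3 zinc): ivory=1 wall=2 zinc=4
After 5 (craft arrow): arrow=3 ivory=1 zinc=1
After 6 (gather 3 ivory): arrow=3 ivory=4 zinc=1

Answer: arrow=3 ivory=4 zinc=1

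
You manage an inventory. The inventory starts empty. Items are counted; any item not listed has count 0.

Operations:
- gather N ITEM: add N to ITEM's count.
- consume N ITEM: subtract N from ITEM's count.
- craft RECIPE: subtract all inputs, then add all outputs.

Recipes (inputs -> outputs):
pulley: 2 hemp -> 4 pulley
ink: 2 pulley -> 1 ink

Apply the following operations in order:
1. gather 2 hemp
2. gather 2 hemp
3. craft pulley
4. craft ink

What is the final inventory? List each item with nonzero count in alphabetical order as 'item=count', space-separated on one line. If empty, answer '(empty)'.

After 1 (gather 2 hemp): hemp=2
After 2 (gather 2 hemp): hemp=4
After 3 (craft pulley): hemp=2 pulley=4
After 4 (craft ink): hemp=2 ink=1 pulley=2

Answer: hemp=2 ink=1 pulley=2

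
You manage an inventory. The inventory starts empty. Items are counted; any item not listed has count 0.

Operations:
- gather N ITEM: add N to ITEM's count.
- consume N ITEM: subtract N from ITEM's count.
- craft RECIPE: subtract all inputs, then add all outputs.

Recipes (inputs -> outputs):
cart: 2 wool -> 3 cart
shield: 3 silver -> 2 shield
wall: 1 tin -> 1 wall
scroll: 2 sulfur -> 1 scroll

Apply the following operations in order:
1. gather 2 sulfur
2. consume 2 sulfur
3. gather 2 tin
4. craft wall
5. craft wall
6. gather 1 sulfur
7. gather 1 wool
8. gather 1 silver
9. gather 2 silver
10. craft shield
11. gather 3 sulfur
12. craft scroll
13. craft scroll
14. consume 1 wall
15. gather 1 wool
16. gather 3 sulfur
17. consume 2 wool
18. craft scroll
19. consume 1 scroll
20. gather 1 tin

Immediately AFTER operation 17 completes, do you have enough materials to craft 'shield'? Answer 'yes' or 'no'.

Answer: no

Derivation:
After 1 (gather 2 sulfur): sulfur=2
After 2 (consume 2 sulfur): (empty)
After 3 (gather 2 tin): tin=2
After 4 (craft wall): tin=1 wall=1
After 5 (craft wall): wall=2
After 6 (gather 1 sulfur): sulfur=1 wall=2
After 7 (gather 1 wool): sulfur=1 wall=2 wool=1
After 8 (gather 1 silver): silver=1 sulfur=1 wall=2 wool=1
After 9 (gather 2 silver): silver=3 sulfur=1 wall=2 wool=1
After 10 (craft shield): shield=2 sulfur=1 wall=2 wool=1
After 11 (gather 3 sulfur): shield=2 sulfur=4 wall=2 wool=1
After 12 (craft scroll): scroll=1 shield=2 sulfur=2 wall=2 wool=1
After 13 (craft scroll): scroll=2 shield=2 wall=2 wool=1
After 14 (consume 1 wall): scroll=2 shield=2 wall=1 wool=1
After 15 (gather 1 wool): scroll=2 shield=2 wall=1 wool=2
After 16 (gather 3 sulfur): scroll=2 shield=2 sulfur=3 wall=1 wool=2
After 17 (consume 2 wool): scroll=2 shield=2 sulfur=3 wall=1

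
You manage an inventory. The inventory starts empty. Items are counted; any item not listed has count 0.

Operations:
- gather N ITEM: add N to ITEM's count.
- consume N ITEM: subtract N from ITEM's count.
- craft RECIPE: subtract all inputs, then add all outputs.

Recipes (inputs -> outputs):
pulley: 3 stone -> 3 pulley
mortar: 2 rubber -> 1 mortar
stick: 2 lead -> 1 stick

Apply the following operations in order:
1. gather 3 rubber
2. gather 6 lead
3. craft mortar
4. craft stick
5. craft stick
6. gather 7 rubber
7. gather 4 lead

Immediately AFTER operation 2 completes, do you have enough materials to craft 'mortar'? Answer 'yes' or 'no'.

Answer: yes

Derivation:
After 1 (gather 3 rubber): rubber=3
After 2 (gather 6 lead): lead=6 rubber=3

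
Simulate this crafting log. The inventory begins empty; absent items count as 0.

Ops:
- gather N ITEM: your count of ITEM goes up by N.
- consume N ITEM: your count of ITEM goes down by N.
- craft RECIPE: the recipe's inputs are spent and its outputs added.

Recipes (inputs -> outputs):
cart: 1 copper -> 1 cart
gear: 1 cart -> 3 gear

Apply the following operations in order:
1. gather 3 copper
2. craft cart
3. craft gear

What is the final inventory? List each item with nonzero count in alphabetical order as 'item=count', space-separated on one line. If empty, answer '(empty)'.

After 1 (gather 3 copper): copper=3
After 2 (craft cart): cart=1 copper=2
After 3 (craft gear): copper=2 gear=3

Answer: copper=2 gear=3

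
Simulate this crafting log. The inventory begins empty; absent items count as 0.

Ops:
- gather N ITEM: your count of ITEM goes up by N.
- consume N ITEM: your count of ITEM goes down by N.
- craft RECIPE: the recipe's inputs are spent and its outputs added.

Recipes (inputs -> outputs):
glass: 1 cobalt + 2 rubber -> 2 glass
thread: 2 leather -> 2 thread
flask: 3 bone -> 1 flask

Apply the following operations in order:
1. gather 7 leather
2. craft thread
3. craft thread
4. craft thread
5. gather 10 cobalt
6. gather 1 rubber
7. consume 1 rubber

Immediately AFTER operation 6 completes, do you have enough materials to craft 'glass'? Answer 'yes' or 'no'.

After 1 (gather 7 leather): leather=7
After 2 (craft thread): leather=5 thread=2
After 3 (craft thread): leather=3 thread=4
After 4 (craft thread): leather=1 thread=6
After 5 (gather 10 cobalt): cobalt=10 leather=1 thread=6
After 6 (gather 1 rubber): cobalt=10 leather=1 rubber=1 thread=6

Answer: no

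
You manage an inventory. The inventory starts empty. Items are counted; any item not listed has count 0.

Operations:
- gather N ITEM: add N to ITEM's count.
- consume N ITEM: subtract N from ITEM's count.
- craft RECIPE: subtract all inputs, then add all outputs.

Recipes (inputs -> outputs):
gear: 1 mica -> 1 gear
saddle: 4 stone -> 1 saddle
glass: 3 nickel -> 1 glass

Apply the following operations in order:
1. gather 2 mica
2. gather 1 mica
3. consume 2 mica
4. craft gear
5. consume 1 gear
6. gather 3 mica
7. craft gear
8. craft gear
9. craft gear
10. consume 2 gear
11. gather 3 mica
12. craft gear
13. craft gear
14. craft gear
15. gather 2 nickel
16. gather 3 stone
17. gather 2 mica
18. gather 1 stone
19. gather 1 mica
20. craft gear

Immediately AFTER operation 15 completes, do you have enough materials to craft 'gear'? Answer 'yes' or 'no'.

Answer: no

Derivation:
After 1 (gather 2 mica): mica=2
After 2 (gather 1 mica): mica=3
After 3 (consume 2 mica): mica=1
After 4 (craft gear): gear=1
After 5 (consume 1 gear): (empty)
After 6 (gather 3 mica): mica=3
After 7 (craft gear): gear=1 mica=2
After 8 (craft gear): gear=2 mica=1
After 9 (craft gear): gear=3
After 10 (consume 2 gear): gear=1
After 11 (gather 3 mica): gear=1 mica=3
After 12 (craft gear): gear=2 mica=2
After 13 (craft gear): gear=3 mica=1
After 14 (craft gear): gear=4
After 15 (gather 2 nickel): gear=4 nickel=2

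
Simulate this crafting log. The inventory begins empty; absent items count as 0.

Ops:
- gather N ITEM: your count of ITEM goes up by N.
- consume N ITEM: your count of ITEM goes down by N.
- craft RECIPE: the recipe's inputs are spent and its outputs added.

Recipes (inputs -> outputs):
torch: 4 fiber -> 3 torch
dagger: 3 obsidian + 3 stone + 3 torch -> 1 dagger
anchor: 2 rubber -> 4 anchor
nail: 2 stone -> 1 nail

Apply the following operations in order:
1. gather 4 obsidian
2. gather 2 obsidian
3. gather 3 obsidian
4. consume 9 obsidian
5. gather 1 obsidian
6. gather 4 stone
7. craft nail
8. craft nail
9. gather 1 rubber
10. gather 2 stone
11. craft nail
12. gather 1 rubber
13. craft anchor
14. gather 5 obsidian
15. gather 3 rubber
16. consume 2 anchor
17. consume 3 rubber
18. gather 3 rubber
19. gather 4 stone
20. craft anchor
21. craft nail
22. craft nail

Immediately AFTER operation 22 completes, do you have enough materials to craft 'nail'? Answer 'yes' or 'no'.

Answer: no

Derivation:
After 1 (gather 4 obsidian): obsidian=4
After 2 (gather 2 obsidian): obsidian=6
After 3 (gather 3 obsidian): obsidian=9
After 4 (consume 9 obsidian): (empty)
After 5 (gather 1 obsidian): obsidian=1
After 6 (gather 4 stone): obsidian=1 stone=4
After 7 (craft nail): nail=1 obsidian=1 stone=2
After 8 (craft nail): nail=2 obsidian=1
After 9 (gather 1 rubber): nail=2 obsidian=1 rubber=1
After 10 (gather 2 stone): nail=2 obsidian=1 rubber=1 stone=2
After 11 (craft nail): nail=3 obsidian=1 rubber=1
After 12 (gather 1 rubber): nail=3 obsidian=1 rubber=2
After 13 (craft anchor): anchor=4 nail=3 obsidian=1
After 14 (gather 5 obsidian): anchor=4 nail=3 obsidian=6
After 15 (gather 3 rubber): anchor=4 nail=3 obsidian=6 rubber=3
After 16 (consume 2 anchor): anchor=2 nail=3 obsidian=6 rubber=3
After 17 (consume 3 rubber): anchor=2 nail=3 obsidian=6
After 18 (gather 3 rubber): anchor=2 nail=3 obsidian=6 rubber=3
After 19 (gather 4 stone): anchor=2 nail=3 obsidian=6 rubber=3 stone=4
After 20 (craft anchor): anchor=6 nail=3 obsidian=6 rubber=1 stone=4
After 21 (craft nail): anchor=6 nail=4 obsidian=6 rubber=1 stone=2
After 22 (craft nail): anchor=6 nail=5 obsidian=6 rubber=1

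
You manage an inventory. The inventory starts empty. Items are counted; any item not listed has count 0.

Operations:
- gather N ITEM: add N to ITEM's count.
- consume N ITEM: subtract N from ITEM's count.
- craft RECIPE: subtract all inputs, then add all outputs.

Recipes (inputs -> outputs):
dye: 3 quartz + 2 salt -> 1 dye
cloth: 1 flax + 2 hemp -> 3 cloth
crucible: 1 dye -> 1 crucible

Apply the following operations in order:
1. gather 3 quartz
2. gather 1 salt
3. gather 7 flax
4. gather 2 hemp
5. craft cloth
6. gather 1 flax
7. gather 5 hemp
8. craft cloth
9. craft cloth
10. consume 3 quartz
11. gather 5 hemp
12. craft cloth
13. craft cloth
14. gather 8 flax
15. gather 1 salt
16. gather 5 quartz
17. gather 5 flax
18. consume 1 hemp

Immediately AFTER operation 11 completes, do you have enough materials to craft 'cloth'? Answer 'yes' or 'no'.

Answer: yes

Derivation:
After 1 (gather 3 quartz): quartz=3
After 2 (gather 1 salt): quartz=3 salt=1
After 3 (gather 7 flax): flax=7 quartz=3 salt=1
After 4 (gather 2 hemp): flax=7 hemp=2 quartz=3 salt=1
After 5 (craft cloth): cloth=3 flax=6 quartz=3 salt=1
After 6 (gather 1 flax): cloth=3 flax=7 quartz=3 salt=1
After 7 (gather 5 hemp): cloth=3 flax=7 hemp=5 quartz=3 salt=1
After 8 (craft cloth): cloth=6 flax=6 hemp=3 quartz=3 salt=1
After 9 (craft cloth): cloth=9 flax=5 hemp=1 quartz=3 salt=1
After 10 (consume 3 quartz): cloth=9 flax=5 hemp=1 salt=1
After 11 (gather 5 hemp): cloth=9 flax=5 hemp=6 salt=1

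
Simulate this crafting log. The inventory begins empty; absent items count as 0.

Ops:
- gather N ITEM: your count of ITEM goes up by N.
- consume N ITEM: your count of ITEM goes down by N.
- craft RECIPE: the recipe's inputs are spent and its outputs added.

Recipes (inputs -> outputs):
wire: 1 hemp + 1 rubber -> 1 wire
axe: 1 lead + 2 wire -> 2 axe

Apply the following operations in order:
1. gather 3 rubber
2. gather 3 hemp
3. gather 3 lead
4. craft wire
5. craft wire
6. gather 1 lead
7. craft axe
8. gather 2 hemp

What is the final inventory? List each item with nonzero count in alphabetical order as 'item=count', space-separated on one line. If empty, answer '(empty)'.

After 1 (gather 3 rubber): rubber=3
After 2 (gather 3 hemp): hemp=3 rubber=3
After 3 (gather 3 lead): hemp=3 lead=3 rubber=3
After 4 (craft wire): hemp=2 lead=3 rubber=2 wire=1
After 5 (craft wire): hemp=1 lead=3 rubber=1 wire=2
After 6 (gather 1 lead): hemp=1 lead=4 rubber=1 wire=2
After 7 (craft axe): axe=2 hemp=1 lead=3 rubber=1
After 8 (gather 2 hemp): axe=2 hemp=3 lead=3 rubber=1

Answer: axe=2 hemp=3 lead=3 rubber=1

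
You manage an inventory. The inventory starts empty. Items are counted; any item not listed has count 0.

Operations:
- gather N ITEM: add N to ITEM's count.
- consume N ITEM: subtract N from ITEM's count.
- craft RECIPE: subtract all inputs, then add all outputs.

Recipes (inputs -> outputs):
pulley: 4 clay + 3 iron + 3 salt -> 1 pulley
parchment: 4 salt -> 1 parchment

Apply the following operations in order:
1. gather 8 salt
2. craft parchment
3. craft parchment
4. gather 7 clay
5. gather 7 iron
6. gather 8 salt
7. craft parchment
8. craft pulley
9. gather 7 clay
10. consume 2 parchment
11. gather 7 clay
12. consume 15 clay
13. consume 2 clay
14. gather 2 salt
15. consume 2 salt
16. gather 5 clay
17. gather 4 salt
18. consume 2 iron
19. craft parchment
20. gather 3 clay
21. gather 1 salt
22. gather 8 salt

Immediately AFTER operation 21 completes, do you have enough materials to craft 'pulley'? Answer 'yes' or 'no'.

Answer: no

Derivation:
After 1 (gather 8 salt): salt=8
After 2 (craft parchment): parchment=1 salt=4
After 3 (craft parchment): parchment=2
After 4 (gather 7 clay): clay=7 parchment=2
After 5 (gather 7 iron): clay=7 iron=7 parchment=2
After 6 (gather 8 salt): clay=7 iron=7 parchment=2 salt=8
After 7 (craft parchment): clay=7 iron=7 parchment=3 salt=4
After 8 (craft pulley): clay=3 iron=4 parchment=3 pulley=1 salt=1
After 9 (gather 7 clay): clay=10 iron=4 parchment=3 pulley=1 salt=1
After 10 (consume 2 parchment): clay=10 iron=4 parchment=1 pulley=1 salt=1
After 11 (gather 7 clay): clay=17 iron=4 parchment=1 pulley=1 salt=1
After 12 (consume 15 clay): clay=2 iron=4 parchment=1 pulley=1 salt=1
After 13 (consume 2 clay): iron=4 parchment=1 pulley=1 salt=1
After 14 (gather 2 salt): iron=4 parchment=1 pulley=1 salt=3
After 15 (consume 2 salt): iron=4 parchment=1 pulley=1 salt=1
After 16 (gather 5 clay): clay=5 iron=4 parchment=1 pulley=1 salt=1
After 17 (gather 4 salt): clay=5 iron=4 parchment=1 pulley=1 salt=5
After 18 (consume 2 iron): clay=5 iron=2 parchment=1 pulley=1 salt=5
After 19 (craft parchment): clay=5 iron=2 parchment=2 pulley=1 salt=1
After 20 (gather 3 clay): clay=8 iron=2 parchment=2 pulley=1 salt=1
After 21 (gather 1 salt): clay=8 iron=2 parchment=2 pulley=1 salt=2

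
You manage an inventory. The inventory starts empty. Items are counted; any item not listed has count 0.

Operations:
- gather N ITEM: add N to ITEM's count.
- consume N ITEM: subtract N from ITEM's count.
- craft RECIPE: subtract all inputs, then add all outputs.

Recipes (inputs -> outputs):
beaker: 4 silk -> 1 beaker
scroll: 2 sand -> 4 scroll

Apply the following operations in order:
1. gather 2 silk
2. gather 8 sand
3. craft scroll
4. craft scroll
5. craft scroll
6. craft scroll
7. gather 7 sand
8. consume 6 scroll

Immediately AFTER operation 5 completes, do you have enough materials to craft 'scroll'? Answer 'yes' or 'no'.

After 1 (gather 2 silk): silk=2
After 2 (gather 8 sand): sand=8 silk=2
After 3 (craft scroll): sand=6 scroll=4 silk=2
After 4 (craft scroll): sand=4 scroll=8 silk=2
After 5 (craft scroll): sand=2 scroll=12 silk=2

Answer: yes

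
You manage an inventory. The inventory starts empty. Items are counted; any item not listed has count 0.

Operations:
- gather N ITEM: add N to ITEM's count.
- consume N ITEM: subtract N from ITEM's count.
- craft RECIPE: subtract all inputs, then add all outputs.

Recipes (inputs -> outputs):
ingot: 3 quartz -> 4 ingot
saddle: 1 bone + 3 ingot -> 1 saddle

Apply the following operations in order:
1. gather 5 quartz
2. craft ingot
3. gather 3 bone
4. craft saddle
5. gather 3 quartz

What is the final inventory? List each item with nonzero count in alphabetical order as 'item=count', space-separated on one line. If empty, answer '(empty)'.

After 1 (gather 5 quartz): quartz=5
After 2 (craft ingot): ingot=4 quartz=2
After 3 (gather 3 bone): bone=3 ingot=4 quartz=2
After 4 (craft saddle): bone=2 ingot=1 quartz=2 saddle=1
After 5 (gather 3 quartz): bone=2 ingot=1 quartz=5 saddle=1

Answer: bone=2 ingot=1 quartz=5 saddle=1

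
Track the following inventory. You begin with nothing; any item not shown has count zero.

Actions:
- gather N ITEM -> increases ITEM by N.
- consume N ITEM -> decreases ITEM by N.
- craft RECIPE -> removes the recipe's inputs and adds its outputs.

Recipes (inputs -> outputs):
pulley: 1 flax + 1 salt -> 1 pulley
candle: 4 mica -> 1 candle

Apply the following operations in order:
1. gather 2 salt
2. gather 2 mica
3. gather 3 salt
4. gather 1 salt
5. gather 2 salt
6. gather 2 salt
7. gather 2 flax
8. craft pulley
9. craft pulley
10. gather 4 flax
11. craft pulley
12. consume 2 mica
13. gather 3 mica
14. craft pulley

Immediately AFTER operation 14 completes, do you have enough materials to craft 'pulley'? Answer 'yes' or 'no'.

After 1 (gather 2 salt): salt=2
After 2 (gather 2 mica): mica=2 salt=2
After 3 (gather 3 salt): mica=2 salt=5
After 4 (gather 1 salt): mica=2 salt=6
After 5 (gather 2 salt): mica=2 salt=8
After 6 (gather 2 salt): mica=2 salt=10
After 7 (gather 2 flax): flax=2 mica=2 salt=10
After 8 (craft pulley): flax=1 mica=2 pulley=1 salt=9
After 9 (craft pulley): mica=2 pulley=2 salt=8
After 10 (gather 4 flax): flax=4 mica=2 pulley=2 salt=8
After 11 (craft pulley): flax=3 mica=2 pulley=3 salt=7
After 12 (consume 2 mica): flax=3 pulley=3 salt=7
After 13 (gather 3 mica): flax=3 mica=3 pulley=3 salt=7
After 14 (craft pulley): flax=2 mica=3 pulley=4 salt=6

Answer: yes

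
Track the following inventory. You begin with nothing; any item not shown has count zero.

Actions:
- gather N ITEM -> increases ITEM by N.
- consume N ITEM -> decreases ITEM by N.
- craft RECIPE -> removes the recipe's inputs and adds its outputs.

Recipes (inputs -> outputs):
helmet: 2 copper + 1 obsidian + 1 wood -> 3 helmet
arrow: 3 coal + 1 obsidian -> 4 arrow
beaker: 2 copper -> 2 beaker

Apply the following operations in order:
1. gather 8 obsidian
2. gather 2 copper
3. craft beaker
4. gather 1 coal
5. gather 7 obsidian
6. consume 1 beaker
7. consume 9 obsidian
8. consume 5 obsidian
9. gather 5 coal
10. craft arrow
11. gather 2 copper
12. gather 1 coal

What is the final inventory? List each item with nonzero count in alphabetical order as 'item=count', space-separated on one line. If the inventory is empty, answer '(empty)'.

After 1 (gather 8 obsidian): obsidian=8
After 2 (gather 2 copper): copper=2 obsidian=8
After 3 (craft beaker): beaker=2 obsidian=8
After 4 (gather 1 coal): beaker=2 coal=1 obsidian=8
After 5 (gather 7 obsidian): beaker=2 coal=1 obsidian=15
After 6 (consume 1 beaker): beaker=1 coal=1 obsidian=15
After 7 (consume 9 obsidian): beaker=1 coal=1 obsidian=6
After 8 (consume 5 obsidian): beaker=1 coal=1 obsidian=1
After 9 (gather 5 coal): beaker=1 coal=6 obsidian=1
After 10 (craft arrow): arrow=4 beaker=1 coal=3
After 11 (gather 2 copper): arrow=4 beaker=1 coal=3 copper=2
After 12 (gather 1 coal): arrow=4 beaker=1 coal=4 copper=2

Answer: arrow=4 beaker=1 coal=4 copper=2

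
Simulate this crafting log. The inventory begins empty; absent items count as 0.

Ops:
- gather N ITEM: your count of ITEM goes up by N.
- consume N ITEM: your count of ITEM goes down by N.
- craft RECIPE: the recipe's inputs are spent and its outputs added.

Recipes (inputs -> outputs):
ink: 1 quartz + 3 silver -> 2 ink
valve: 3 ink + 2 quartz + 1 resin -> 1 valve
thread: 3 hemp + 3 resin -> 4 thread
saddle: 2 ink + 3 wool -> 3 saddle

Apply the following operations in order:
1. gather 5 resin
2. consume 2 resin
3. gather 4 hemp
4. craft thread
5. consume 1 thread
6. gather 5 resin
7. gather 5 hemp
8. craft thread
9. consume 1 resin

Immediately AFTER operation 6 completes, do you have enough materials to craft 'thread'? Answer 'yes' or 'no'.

After 1 (gather 5 resin): resin=5
After 2 (consume 2 resin): resin=3
After 3 (gather 4 hemp): hemp=4 resin=3
After 4 (craft thread): hemp=1 thread=4
After 5 (consume 1 thread): hemp=1 thread=3
After 6 (gather 5 resin): hemp=1 resin=5 thread=3

Answer: no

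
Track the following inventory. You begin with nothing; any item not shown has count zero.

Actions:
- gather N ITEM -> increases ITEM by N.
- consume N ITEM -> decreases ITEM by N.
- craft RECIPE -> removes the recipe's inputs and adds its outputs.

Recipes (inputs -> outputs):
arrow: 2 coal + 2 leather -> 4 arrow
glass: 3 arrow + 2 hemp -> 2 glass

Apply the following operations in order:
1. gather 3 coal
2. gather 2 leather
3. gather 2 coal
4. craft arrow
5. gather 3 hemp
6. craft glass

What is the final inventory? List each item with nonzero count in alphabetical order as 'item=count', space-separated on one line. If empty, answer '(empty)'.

After 1 (gather 3 coal): coal=3
After 2 (gather 2 leather): coal=3 leather=2
After 3 (gather 2 coal): coal=5 leather=2
After 4 (craft arrow): arrow=4 coal=3
After 5 (gather 3 hemp): arrow=4 coal=3 hemp=3
After 6 (craft glass): arrow=1 coal=3 glass=2 hemp=1

Answer: arrow=1 coal=3 glass=2 hemp=1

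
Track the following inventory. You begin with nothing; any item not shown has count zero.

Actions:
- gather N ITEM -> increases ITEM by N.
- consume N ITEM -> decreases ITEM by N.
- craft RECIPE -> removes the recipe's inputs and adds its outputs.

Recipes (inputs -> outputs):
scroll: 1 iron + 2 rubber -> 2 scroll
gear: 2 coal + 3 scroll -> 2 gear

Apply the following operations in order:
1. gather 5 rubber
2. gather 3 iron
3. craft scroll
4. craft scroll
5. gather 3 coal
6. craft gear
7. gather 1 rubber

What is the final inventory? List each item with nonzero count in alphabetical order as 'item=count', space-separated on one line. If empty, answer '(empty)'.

After 1 (gather 5 rubber): rubber=5
After 2 (gather 3 iron): iron=3 rubber=5
After 3 (craft scroll): iron=2 rubber=3 scroll=2
After 4 (craft scroll): iron=1 rubber=1 scroll=4
After 5 (gather 3 coal): coal=3 iron=1 rubber=1 scroll=4
After 6 (craft gear): coal=1 gear=2 iron=1 rubber=1 scroll=1
After 7 (gather 1 rubber): coal=1 gear=2 iron=1 rubber=2 scroll=1

Answer: coal=1 gear=2 iron=1 rubber=2 scroll=1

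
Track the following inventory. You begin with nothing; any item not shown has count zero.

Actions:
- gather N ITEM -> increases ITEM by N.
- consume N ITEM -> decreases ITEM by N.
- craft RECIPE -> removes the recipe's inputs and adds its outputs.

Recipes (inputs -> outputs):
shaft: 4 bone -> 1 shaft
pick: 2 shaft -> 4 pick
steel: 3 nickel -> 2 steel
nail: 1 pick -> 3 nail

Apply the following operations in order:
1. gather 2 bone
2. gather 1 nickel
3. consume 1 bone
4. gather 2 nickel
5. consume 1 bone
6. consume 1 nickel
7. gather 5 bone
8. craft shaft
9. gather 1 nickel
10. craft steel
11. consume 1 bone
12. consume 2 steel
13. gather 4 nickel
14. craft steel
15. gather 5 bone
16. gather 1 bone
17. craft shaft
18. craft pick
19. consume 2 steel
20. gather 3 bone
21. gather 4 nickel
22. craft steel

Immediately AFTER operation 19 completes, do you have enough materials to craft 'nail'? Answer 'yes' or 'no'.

After 1 (gather 2 bone): bone=2
After 2 (gather 1 nickel): bone=2 nickel=1
After 3 (consume 1 bone): bone=1 nickel=1
After 4 (gather 2 nickel): bone=1 nickel=3
After 5 (consume 1 bone): nickel=3
After 6 (consume 1 nickel): nickel=2
After 7 (gather 5 bone): bone=5 nickel=2
After 8 (craft shaft): bone=1 nickel=2 shaft=1
After 9 (gather 1 nickel): bone=1 nickel=3 shaft=1
After 10 (craft steel): bone=1 shaft=1 steel=2
After 11 (consume 1 bone): shaft=1 steel=2
After 12 (consume 2 steel): shaft=1
After 13 (gather 4 nickel): nickel=4 shaft=1
After 14 (craft steel): nickel=1 shaft=1 steel=2
After 15 (gather 5 bone): bone=5 nickel=1 shaft=1 steel=2
After 16 (gather 1 bone): bone=6 nickel=1 shaft=1 steel=2
After 17 (craft shaft): bone=2 nickel=1 shaft=2 steel=2
After 18 (craft pick): bone=2 nickel=1 pick=4 steel=2
After 19 (consume 2 steel): bone=2 nickel=1 pick=4

Answer: yes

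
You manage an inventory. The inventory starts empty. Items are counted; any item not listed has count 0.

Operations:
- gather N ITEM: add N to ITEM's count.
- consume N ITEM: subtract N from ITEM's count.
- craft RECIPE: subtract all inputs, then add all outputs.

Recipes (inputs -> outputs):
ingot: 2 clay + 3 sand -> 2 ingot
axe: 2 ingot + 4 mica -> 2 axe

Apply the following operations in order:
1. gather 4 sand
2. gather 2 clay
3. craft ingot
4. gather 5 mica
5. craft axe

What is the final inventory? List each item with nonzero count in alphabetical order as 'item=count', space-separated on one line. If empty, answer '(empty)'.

Answer: axe=2 mica=1 sand=1

Derivation:
After 1 (gather 4 sand): sand=4
After 2 (gather 2 clay): clay=2 sand=4
After 3 (craft ingot): ingot=2 sand=1
After 4 (gather 5 mica): ingot=2 mica=5 sand=1
After 5 (craft axe): axe=2 mica=1 sand=1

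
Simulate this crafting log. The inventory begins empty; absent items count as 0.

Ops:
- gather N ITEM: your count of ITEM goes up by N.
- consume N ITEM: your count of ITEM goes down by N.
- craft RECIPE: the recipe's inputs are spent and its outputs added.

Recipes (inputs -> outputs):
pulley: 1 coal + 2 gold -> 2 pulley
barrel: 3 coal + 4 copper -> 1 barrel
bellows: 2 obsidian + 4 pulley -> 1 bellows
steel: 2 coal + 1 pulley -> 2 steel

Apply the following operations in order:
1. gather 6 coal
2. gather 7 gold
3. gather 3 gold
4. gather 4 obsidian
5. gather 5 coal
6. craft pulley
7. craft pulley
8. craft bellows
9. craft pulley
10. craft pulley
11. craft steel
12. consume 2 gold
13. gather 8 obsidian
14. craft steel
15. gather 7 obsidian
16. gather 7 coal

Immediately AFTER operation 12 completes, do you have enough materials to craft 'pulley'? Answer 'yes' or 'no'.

Answer: no

Derivation:
After 1 (gather 6 coal): coal=6
After 2 (gather 7 gold): coal=6 gold=7
After 3 (gather 3 gold): coal=6 gold=10
After 4 (gather 4 obsidian): coal=6 gold=10 obsidian=4
After 5 (gather 5 coal): coal=11 gold=10 obsidian=4
After 6 (craft pulley): coal=10 gold=8 obsidian=4 pulley=2
After 7 (craft pulley): coal=9 gold=6 obsidian=4 pulley=4
After 8 (craft bellows): bellows=1 coal=9 gold=6 obsidian=2
After 9 (craft pulley): bellows=1 coal=8 gold=4 obsidian=2 pulley=2
After 10 (craft pulley): bellows=1 coal=7 gold=2 obsidian=2 pulley=4
After 11 (craft steel): bellows=1 coal=5 gold=2 obsidian=2 pulley=3 steel=2
After 12 (consume 2 gold): bellows=1 coal=5 obsidian=2 pulley=3 steel=2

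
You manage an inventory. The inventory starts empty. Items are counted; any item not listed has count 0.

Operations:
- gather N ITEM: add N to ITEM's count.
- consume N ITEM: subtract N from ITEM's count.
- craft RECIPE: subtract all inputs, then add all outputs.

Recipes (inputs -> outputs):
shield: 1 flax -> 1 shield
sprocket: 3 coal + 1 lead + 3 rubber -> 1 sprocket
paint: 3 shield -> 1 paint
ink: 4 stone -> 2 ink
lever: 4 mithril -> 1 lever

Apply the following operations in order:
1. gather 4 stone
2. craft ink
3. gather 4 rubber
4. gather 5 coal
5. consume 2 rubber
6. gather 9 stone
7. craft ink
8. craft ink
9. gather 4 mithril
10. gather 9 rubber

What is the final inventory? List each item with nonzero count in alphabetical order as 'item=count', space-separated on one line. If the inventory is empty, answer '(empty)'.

Answer: coal=5 ink=6 mithril=4 rubber=11 stone=1

Derivation:
After 1 (gather 4 stone): stone=4
After 2 (craft ink): ink=2
After 3 (gather 4 rubber): ink=2 rubber=4
After 4 (gather 5 coal): coal=5 ink=2 rubber=4
After 5 (consume 2 rubber): coal=5 ink=2 rubber=2
After 6 (gather 9 stone): coal=5 ink=2 rubber=2 stone=9
After 7 (craft ink): coal=5 ink=4 rubber=2 stone=5
After 8 (craft ink): coal=5 ink=6 rubber=2 stone=1
After 9 (gather 4 mithril): coal=5 ink=6 mithril=4 rubber=2 stone=1
After 10 (gather 9 rubber): coal=5 ink=6 mithril=4 rubber=11 stone=1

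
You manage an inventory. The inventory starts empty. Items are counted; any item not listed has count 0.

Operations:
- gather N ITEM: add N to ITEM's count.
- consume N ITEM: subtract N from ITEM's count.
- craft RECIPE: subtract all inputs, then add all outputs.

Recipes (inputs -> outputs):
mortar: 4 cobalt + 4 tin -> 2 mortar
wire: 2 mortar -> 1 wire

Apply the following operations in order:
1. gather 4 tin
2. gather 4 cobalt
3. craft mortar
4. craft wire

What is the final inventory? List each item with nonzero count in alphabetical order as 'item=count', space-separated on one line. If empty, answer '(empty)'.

Answer: wire=1

Derivation:
After 1 (gather 4 tin): tin=4
After 2 (gather 4 cobalt): cobalt=4 tin=4
After 3 (craft mortar): mortar=2
After 4 (craft wire): wire=1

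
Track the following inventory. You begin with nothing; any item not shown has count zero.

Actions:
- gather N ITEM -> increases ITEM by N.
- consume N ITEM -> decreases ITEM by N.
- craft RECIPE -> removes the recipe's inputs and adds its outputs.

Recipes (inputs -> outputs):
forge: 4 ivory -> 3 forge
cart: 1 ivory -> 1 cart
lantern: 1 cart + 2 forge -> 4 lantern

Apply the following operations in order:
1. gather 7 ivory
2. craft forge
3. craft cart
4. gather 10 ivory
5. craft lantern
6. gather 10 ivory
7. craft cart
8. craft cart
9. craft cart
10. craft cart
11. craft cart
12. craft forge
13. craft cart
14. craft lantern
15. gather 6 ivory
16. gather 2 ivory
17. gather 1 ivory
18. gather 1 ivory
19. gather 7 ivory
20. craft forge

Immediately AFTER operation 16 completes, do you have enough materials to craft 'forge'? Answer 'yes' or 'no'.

Answer: yes

Derivation:
After 1 (gather 7 ivory): ivory=7
After 2 (craft forge): forge=3 ivory=3
After 3 (craft cart): cart=1 forge=3 ivory=2
After 4 (gather 10 ivory): cart=1 forge=3 ivory=12
After 5 (craft lantern): forge=1 ivory=12 lantern=4
After 6 (gather 10 ivory): forge=1 ivory=22 lantern=4
After 7 (craft cart): cart=1 forge=1 ivory=21 lantern=4
After 8 (craft cart): cart=2 forge=1 ivory=20 lantern=4
After 9 (craft cart): cart=3 forge=1 ivory=19 lantern=4
After 10 (craft cart): cart=4 forge=1 ivory=18 lantern=4
After 11 (craft cart): cart=5 forge=1 ivory=17 lantern=4
After 12 (craft forge): cart=5 forge=4 ivory=13 lantern=4
After 13 (craft cart): cart=6 forge=4 ivory=12 lantern=4
After 14 (craft lantern): cart=5 forge=2 ivory=12 lantern=8
After 15 (gather 6 ivory): cart=5 forge=2 ivory=18 lantern=8
After 16 (gather 2 ivory): cart=5 forge=2 ivory=20 lantern=8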